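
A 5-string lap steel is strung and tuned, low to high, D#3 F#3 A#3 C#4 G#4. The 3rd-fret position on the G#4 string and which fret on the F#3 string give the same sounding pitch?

17

Fret 3 on G#4 is MIDI 68 + 3 = 71 (B4). On the F#3 string (open MIDI 54), that pitch is 71 − 54 = fret 17.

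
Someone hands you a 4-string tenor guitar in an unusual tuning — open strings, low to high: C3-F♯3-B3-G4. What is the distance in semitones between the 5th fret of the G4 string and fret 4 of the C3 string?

20 semitones

G4 at fret 5 → C5 (MIDI 72); C3 at fret 4 → E3 (MIDI 52).
72 − 52 = 20, so the two pitches are 20 semitones apart, with C5 the higher.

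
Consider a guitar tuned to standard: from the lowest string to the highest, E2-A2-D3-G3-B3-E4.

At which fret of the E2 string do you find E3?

E3 is 12 semitones above the open E2 (E–F–F#–G–…–D–D#–E), so it sits at fret 12.

12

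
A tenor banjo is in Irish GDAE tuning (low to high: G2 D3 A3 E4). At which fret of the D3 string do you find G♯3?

6

G♯3 is 6 semitones above the open D3 (D–D#–E–F–F#–G–G#), so it sits at fret 6.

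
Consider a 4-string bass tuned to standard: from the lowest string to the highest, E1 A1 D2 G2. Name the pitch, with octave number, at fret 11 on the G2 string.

G2 is MIDI 43. Adding 11 gives 54, which is F#3.

F#3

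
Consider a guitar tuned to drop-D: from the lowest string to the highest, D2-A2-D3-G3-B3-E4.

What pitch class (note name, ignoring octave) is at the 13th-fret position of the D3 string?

D3 is MIDI 50. Adding 13 gives 63; 63 mod 12 = 3, i.e. D#.
(Equivalently spelled Eb.)

D#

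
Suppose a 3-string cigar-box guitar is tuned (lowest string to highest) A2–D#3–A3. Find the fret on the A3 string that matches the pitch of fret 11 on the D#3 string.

5

D#3 at fret 11 is D#3 + 11 semitones = D4.
The open A3 string is 6 semitones above the open D#3, so the same pitch on the A3 string lies at fret 11 − 6 = 5.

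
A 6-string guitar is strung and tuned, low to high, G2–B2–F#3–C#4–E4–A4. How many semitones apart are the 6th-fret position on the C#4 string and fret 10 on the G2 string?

C#4 at fret 6 → G4 (MIDI 67); G2 at fret 10 → F3 (MIDI 53).
67 − 53 = 14, so the two pitches are 14 semitones apart, with G4 the higher.

14 semitones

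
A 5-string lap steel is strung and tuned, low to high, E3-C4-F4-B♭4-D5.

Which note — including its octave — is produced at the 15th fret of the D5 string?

D5 is MIDI 74. Adding 15 gives 89, which is F6.

F6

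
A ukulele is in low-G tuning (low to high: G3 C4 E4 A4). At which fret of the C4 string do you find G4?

7

G4 is 7 semitones above the open C4 (C–C#–D–D#–E–F–F#–G), so it sits at fret 7.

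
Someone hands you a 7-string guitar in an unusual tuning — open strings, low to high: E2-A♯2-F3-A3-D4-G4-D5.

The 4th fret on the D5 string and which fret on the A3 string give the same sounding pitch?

D5 at fret 4 is D5 + 4 semitones = F♯5.
The open A3 string is 17 semitones below the open D5, so the same pitch on the A3 string lies at fret 4 + 17 = 21.

21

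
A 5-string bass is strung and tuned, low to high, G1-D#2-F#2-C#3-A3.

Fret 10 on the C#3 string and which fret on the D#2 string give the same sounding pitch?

C#3 at fret 10 is C#3 + 10 semitones = B3.
The open D#2 string is 10 semitones below the open C#3, so the same pitch on the D#2 string lies at fret 10 + 10 = 20.

20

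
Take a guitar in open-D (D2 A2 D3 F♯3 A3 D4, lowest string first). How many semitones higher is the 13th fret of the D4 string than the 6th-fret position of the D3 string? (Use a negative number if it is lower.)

19 semitones

D4 at fret 13 → D♯5 (MIDI 75); D3 at fret 6 → G♯3 (MIDI 56).
75 − 56 = 19, so the two pitches are 19 semitones apart.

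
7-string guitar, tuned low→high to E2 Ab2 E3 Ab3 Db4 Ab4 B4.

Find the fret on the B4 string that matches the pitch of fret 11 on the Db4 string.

Fret 11 on Db4 is MIDI 61 + 11 = 72 (C5). On the B4 string (open MIDI 71), that pitch is 72 − 71 = fret 1.

1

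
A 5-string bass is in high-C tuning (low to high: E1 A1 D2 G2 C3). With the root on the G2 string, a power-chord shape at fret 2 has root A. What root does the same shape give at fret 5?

C

Moving from fret 2 to fret 5 shifts the root by 3 semitones.
A up 3 semitones is C.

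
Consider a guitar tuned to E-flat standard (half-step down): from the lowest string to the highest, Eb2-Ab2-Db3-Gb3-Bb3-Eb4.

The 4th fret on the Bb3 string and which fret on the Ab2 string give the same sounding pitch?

18

Fret 4 on Bb3 is MIDI 58 + 4 = 62 (D4). On the Ab2 string (open MIDI 44), that pitch is 62 − 44 = fret 18.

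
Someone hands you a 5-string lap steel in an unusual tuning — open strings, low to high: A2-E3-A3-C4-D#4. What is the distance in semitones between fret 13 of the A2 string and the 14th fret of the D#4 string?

19 semitones

A2 at fret 13 → A#3 (MIDI 58); D#4 at fret 14 → F5 (MIDI 77).
58 − 77 = -19, so the two pitches are 19 semitones apart, with F5 the higher.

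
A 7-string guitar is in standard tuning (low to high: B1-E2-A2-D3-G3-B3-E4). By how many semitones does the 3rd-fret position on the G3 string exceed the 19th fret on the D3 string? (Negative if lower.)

G3 at fret 3 → A#3 (MIDI 58); D3 at fret 19 → A4 (MIDI 69).
58 − 69 = -11, so the two pitches are 11 semitones apart.

-11 semitones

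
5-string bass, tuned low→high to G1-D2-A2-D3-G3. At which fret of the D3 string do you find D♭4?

D♭4 is 11 semitones above the open D3 (D–Eb–E–F–…–B–C–Db), so it sits at fret 11.

11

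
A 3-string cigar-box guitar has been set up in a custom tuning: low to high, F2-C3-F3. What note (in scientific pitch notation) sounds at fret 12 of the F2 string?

F3

The open F2 string plus 12 semitones: F–F#–G–G#–…–D#–E–F.
The walk passes from B into C once, so the octave number goes from 2 to 3.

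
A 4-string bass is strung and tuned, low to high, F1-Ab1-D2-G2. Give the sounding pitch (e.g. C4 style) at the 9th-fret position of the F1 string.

F1 is MIDI 29. Adding 9 gives 38, which is D2.

D2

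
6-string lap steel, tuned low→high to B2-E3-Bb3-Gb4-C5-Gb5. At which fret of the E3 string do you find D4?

D4 is 10 semitones above the open E3 (E–F–Gb–G–…–C–Db–D), so it sits at fret 10.

10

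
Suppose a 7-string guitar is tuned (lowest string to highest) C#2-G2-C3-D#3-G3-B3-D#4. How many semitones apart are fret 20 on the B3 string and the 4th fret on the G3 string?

B3 at fret 20 → G5 (MIDI 79); G3 at fret 4 → B3 (MIDI 59).
79 − 59 = 20, so the two pitches are 20 semitones apart, with G5 the higher.

20 semitones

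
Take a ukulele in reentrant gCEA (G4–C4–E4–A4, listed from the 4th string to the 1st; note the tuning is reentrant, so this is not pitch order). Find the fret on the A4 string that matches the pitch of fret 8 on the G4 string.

6

Fret 8 on G4 is MIDI 67 + 8 = 75 (D♯5). On the A4 string (open MIDI 69), that pitch is 75 − 69 = fret 6.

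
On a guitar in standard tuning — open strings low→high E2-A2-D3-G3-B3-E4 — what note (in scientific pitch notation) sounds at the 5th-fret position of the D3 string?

G3

The open D3 string plus 5 semitones: D–D#–E–F–F#–G.
No B→C boundary is crossed, so the octave stays at 3.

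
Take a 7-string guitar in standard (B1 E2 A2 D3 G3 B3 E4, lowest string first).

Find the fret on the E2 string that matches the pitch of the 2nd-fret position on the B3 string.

21

B3 at fret 2 is B3 + 2 semitones = C#4.
The open E2 string is 19 semitones below the open B3, so the same pitch on the E2 string lies at fret 2 + 19 = 21.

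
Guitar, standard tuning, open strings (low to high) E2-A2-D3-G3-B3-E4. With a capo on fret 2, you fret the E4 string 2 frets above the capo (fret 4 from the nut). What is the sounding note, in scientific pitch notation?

The capo raises the open E4 by 2 semitones to F#4; fretting 2 more gives E4 + 2 + 2 = E4 + 4 semitones = G#4.
(Also written Ab.)

G#4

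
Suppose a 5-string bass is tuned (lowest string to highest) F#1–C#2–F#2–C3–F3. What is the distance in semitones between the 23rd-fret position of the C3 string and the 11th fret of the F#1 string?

C3 at fret 23 → B4 (MIDI 71); F#1 at fret 11 → F2 (MIDI 41).
71 − 41 = 30, so the two pitches are 30 semitones apart, with B4 the higher.

30 semitones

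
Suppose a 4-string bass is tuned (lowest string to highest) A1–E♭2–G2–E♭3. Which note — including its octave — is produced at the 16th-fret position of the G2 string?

B3

Each fret is one semitone, so G2 + 16 = B3.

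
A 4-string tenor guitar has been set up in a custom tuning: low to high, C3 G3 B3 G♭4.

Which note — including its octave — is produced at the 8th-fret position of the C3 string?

Each fret is one semitone, so C3 + 8 = A♭3.

A♭3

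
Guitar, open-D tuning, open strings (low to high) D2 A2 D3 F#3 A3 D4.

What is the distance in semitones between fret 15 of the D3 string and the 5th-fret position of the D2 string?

D3 at fret 15 → F4 (MIDI 65); D2 at fret 5 → G2 (MIDI 43).
65 − 43 = 22, so the two pitches are 22 semitones apart, with F4 the higher.

22 semitones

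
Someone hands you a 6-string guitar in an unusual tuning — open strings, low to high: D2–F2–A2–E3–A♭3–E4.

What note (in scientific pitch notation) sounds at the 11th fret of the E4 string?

E♭5

E4 is MIDI 64. Adding 11 gives 75, which is E♭5.
(Equivalently spelled D♯5.)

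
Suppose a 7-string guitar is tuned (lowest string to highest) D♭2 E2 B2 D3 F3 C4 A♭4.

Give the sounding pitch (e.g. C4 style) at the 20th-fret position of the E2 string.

E2 is MIDI 40. Adding 20 gives 60, which is C4.

C4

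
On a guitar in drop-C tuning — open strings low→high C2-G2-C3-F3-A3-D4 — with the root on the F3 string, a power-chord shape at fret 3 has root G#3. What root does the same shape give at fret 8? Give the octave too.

Moving from fret 3 to fret 8 shifts the root by 5 semitones.
G#3 up 5 semitones is C#4.

C#4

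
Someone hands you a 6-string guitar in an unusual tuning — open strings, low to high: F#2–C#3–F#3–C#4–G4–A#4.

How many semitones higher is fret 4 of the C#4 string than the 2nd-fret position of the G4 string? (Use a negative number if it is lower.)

C#4 at fret 4 → F4 (MIDI 65); G4 at fret 2 → A4 (MIDI 69).
65 − 69 = -4, so the two pitches are 4 semitones apart.

-4 semitones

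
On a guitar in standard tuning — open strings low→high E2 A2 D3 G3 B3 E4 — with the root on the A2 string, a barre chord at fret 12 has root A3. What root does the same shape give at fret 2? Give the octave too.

Moving from fret 12 to fret 2 shifts the root by -10 semitones.
A3 down 10 semitones is B2.

B2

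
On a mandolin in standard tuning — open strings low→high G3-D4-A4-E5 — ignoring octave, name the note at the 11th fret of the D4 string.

D4 is MIDI 62. Adding 11 gives 73; 73 mod 12 = 1, i.e. C#.

C#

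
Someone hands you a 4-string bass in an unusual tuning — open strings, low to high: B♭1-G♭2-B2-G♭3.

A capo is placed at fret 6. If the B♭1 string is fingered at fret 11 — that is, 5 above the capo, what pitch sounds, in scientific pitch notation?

A2

The capo raises the open B♭1 by 6 semitones to E2; fretting 5 more gives B♭1 + 6 + 5 = B♭1 + 11 semitones = A2.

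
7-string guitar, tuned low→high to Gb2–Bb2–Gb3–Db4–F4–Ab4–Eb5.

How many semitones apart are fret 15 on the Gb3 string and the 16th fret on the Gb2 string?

11 semitones

Gb3 at fret 15 → A4 (MIDI 69); Gb2 at fret 16 → Bb3 (MIDI 58).
69 − 58 = 11, so the two pitches are 11 semitones apart, with A4 the higher.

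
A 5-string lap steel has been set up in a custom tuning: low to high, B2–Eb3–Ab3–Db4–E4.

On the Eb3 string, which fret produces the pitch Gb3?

3

Gb3 is 3 semitones above the open Eb3 (Eb–E–F–Gb), so it sits at fret 3.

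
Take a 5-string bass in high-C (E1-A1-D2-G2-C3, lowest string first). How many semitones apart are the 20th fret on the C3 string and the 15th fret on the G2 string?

10 semitones

C3 at fret 20 → G♯4 (MIDI 68); G2 at fret 15 → A♯3 (MIDI 58).
68 − 58 = 10, so the two pitches are 10 semitones apart, with G♯4 the higher.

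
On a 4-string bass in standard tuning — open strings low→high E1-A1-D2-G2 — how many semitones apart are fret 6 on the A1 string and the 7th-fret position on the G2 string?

A1 at fret 6 → D#2 (MIDI 39); G2 at fret 7 → D3 (MIDI 50).
39 − 50 = -11, so the two pitches are 11 semitones apart, with D3 the higher.

11 semitones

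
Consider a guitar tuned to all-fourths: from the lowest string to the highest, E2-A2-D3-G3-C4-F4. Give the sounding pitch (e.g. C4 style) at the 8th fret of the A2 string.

F3

A2 is MIDI 45. Adding 8 gives 53, which is F3.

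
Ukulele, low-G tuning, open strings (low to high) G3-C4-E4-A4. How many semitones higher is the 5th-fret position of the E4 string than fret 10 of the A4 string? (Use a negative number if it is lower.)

E4 at fret 5 → A4 (MIDI 69); A4 at fret 10 → G5 (MIDI 79).
69 − 79 = -10, so the two pitches are 10 semitones apart.

-10 semitones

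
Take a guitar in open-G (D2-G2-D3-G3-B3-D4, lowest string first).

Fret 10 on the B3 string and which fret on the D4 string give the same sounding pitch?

Fret 10 on B3 is MIDI 59 + 10 = 69 (A4). On the D4 string (open MIDI 62), that pitch is 69 − 62 = fret 7.

7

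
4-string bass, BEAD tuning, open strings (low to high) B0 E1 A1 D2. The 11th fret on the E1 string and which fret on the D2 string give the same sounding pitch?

1

E1 at fret 11 is E1 + 11 semitones = D#2.
The open D2 string is 10 semitones above the open E1, so the same pitch on the D2 string lies at fret 11 − 10 = 1.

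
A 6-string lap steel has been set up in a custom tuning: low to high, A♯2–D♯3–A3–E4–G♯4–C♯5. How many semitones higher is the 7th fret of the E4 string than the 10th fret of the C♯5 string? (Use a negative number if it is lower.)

E4 at fret 7 → B4 (MIDI 71); C♯5 at fret 10 → B5 (MIDI 83).
71 − 83 = -12, so the two pitches are 12 semitones apart.

-12 semitones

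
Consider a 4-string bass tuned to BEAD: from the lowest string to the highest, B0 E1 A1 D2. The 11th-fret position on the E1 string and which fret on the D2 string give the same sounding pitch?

E1 at fret 11 is E1 + 11 semitones = D♯2.
The open D2 string is 10 semitones above the open E1, so the same pitch on the D2 string lies at fret 11 − 10 = 1.

1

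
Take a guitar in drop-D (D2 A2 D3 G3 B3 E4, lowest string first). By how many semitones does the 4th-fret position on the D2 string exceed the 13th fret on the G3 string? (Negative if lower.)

-26 semitones

D2 at fret 4 → F#2 (MIDI 42); G3 at fret 13 → G#4 (MIDI 68).
42 − 68 = -26, so the two pitches are 26 semitones apart.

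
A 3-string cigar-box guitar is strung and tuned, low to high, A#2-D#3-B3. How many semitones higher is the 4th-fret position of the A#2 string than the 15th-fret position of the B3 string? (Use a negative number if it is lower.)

-24 semitones

A#2 at fret 4 → D3 (MIDI 50); B3 at fret 15 → D5 (MIDI 74).
50 − 74 = -24, so the two pitches are 24 semitones apart.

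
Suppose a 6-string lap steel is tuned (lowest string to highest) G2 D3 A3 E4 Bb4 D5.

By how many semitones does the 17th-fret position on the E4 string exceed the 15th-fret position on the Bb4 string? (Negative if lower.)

E4 at fret 17 → A5 (MIDI 81); Bb4 at fret 15 → Db6 (MIDI 85).
81 − 85 = -4, so the two pitches are 4 semitones apart.

-4 semitones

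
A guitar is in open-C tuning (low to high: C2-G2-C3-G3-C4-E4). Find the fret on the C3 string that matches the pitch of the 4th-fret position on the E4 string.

Fret 4 on E4 is MIDI 64 + 4 = 68 (G#4). On the C3 string (open MIDI 48), that pitch is 68 − 48 = fret 20.

20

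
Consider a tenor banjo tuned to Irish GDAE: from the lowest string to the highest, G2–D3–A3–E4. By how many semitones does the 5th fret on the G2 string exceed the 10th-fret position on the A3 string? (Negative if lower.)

-19 semitones

G2 at fret 5 → C3 (MIDI 48); A3 at fret 10 → G4 (MIDI 67).
48 − 67 = -19, so the two pitches are 19 semitones apart.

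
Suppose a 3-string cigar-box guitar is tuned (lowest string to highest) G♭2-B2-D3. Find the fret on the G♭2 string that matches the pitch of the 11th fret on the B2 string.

16

B2 at fret 11 is B2 + 11 semitones = B♭3.
The open G♭2 string is 5 semitones below the open B2, so the same pitch on the G♭2 string lies at fret 11 + 5 = 16.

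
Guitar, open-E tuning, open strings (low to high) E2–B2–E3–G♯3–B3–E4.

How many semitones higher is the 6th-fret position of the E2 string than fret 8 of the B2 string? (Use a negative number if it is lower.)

E2 at fret 6 → A♯2 (MIDI 46); B2 at fret 8 → G3 (MIDI 55).
46 − 55 = -9, so the two pitches are 9 semitones apart.

-9 semitones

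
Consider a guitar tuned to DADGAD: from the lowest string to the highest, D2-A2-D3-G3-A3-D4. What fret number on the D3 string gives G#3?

6

G#3 is 6 semitones above the open D3 (D–D#–E–F–F#–G–G#), so it sits at fret 6.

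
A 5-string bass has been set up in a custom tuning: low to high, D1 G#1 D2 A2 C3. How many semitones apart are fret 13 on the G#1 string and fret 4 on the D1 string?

15 semitones

G#1 at fret 13 → A2 (MIDI 45); D1 at fret 4 → F#1 (MIDI 30).
45 − 30 = 15, so the two pitches are 15 semitones apart, with A2 the higher.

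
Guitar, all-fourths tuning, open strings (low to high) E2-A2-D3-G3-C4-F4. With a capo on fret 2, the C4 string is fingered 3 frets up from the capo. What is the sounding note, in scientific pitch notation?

F4

The capo raises the open C4 by 2 semitones to D4; fretting 3 more gives C4 + 2 + 3 = C4 + 5 semitones = F4.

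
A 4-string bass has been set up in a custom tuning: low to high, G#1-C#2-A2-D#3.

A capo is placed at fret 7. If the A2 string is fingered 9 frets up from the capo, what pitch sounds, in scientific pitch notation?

The capo raises the open A2 by 7 semitones to E3; fretting 9 more gives A2 + 7 + 9 = A2 + 16 semitones = C#4.

C#4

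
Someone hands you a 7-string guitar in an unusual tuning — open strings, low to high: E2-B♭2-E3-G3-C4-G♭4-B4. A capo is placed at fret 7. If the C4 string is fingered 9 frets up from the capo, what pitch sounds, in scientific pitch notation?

The capo raises the open C4 by 7 semitones to G4; fretting 9 more gives C4 + 7 + 9 = C4 + 16 semitones = E5.

E5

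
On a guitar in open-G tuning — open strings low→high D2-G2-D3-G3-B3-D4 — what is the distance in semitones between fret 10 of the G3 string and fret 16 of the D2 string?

G3 at fret 10 → F4 (MIDI 65); D2 at fret 16 → F♯3 (MIDI 54).
65 − 54 = 11, so the two pitches are 11 semitones apart, with F4 the higher.

11 semitones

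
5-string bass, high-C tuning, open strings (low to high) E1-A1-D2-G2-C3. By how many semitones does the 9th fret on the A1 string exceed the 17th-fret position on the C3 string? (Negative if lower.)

A1 at fret 9 → F#2 (MIDI 42); C3 at fret 17 → F4 (MIDI 65).
42 − 65 = -23, so the two pitches are 23 semitones apart.

-23 semitones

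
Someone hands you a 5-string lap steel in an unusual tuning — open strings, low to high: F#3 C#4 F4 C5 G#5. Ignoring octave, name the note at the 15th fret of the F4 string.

G#

The open F4 string plus 15 semitones: F–F#–G–G#–…–F#–G–G#.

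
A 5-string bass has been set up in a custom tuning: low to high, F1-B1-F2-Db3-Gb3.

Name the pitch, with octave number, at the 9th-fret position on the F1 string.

D2

The open F1 string plus 9 semitones: F–Gb–G–Ab–A–Bb–B–C–Db–D.
The walk passes from B into C once, so the octave number goes from 1 to 2.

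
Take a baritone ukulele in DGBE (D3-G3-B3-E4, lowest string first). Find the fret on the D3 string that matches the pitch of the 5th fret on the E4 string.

19

Fret 5 on E4 is MIDI 64 + 5 = 69 (A4). On the D3 string (open MIDI 50), that pitch is 69 − 50 = fret 19.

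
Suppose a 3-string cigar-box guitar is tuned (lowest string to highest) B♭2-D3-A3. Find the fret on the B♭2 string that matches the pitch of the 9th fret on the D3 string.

13

D3 at fret 9 is D3 + 9 semitones = B3.
The open B♭2 string is 4 semitones below the open D3, so the same pitch on the B♭2 string lies at fret 9 + 4 = 13.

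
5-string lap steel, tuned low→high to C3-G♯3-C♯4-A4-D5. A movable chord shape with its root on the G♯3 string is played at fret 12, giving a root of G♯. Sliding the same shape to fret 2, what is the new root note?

A♯

Moving from fret 12 to fret 2 shifts the root by -10 semitones.
G♯ down 10 semitones is A♯.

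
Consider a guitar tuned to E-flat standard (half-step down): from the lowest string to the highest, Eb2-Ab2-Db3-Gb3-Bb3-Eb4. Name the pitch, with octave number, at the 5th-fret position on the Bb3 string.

Eb4

Bb3 is MIDI 58. Adding 5 gives 63, which is Eb4.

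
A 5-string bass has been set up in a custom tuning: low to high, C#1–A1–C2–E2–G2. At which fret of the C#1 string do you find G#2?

G#2 is 19 semitones above the open C#1 (C#–D–D#–E–…–F#–G–G#), so it sits at fret 19.

19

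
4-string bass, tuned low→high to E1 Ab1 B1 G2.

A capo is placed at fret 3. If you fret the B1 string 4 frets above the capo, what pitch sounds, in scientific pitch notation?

The capo raises the open B1 by 3 semitones to D2; fretting 4 more gives B1 + 3 + 4 = B1 + 7 semitones = Gb2.
(Also written F#.)

Gb2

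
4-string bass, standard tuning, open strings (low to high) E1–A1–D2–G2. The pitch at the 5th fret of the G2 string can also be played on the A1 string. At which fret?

15

G2 at fret 5 is G2 + 5 semitones = C3.
The open A1 string is 10 semitones below the open G2, so the same pitch on the A1 string lies at fret 5 + 10 = 15.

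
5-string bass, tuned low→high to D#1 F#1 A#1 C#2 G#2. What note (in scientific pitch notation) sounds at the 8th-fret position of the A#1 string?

A#1 is MIDI 34. Adding 8 gives 42, which is F#2.

F#2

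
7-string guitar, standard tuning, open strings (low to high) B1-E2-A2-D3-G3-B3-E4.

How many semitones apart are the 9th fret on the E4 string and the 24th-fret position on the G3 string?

6 semitones

E4 at fret 9 → C♯5 (MIDI 73); G3 at fret 24 → G5 (MIDI 79).
73 − 79 = -6, so the two pitches are 6 semitones apart, with G5 the higher.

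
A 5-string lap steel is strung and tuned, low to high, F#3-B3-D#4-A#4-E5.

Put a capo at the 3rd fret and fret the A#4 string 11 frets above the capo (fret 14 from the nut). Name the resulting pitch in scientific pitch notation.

The capo raises the open A#4 by 3 semitones to C#5; fretting 11 more gives A#4 + 3 + 11 = A#4 + 14 semitones = C6.

C6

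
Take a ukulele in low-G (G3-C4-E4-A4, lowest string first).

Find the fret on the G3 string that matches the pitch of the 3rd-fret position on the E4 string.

Fret 3 on E4 is MIDI 64 + 3 = 67 (G4). On the G3 string (open MIDI 55), that pitch is 67 − 55 = fret 12.

12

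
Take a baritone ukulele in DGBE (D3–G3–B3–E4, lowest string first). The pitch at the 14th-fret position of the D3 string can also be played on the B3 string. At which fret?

D3 at fret 14 is D3 + 14 semitones = E4.
The open B3 string is 9 semitones above the open D3, so the same pitch on the B3 string lies at fret 14 − 9 = 5.

5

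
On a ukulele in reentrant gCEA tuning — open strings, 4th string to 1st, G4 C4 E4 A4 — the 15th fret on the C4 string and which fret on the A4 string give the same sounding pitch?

Fret 15 on C4 is MIDI 60 + 15 = 75 (D♯5). On the A4 string (open MIDI 69), that pitch is 75 − 69 = fret 6.

6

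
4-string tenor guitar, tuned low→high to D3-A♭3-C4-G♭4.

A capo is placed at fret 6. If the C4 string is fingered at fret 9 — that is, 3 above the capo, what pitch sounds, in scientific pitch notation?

A4

The capo raises the open C4 by 6 semitones to G♭4; fretting 3 more gives C4 + 6 + 3 = C4 + 9 semitones = A4.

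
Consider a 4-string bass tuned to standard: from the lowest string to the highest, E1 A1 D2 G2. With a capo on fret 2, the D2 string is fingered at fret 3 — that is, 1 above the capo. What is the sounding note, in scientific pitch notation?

F2

The capo raises the open D2 by 2 semitones to E2; fretting 1 more gives D2 + 2 + 1 = D2 + 3 semitones = F2.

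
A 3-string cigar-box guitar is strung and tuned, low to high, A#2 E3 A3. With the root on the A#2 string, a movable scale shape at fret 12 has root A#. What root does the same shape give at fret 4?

Moving from fret 12 to fret 4 shifts the root by -8 semitones.
A# down 8 semitones is D.

D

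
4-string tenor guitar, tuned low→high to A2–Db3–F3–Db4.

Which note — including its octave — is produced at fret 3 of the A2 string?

The open A2 string plus 3 semitones: A–Bb–B–C.
The walk passes from B into C once, so the octave number goes from 2 to 3.

C3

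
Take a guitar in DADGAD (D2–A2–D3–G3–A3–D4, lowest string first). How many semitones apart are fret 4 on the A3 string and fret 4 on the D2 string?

A3 at fret 4 → C♯4 (MIDI 61); D2 at fret 4 → F♯2 (MIDI 42).
61 − 42 = 19, so the two pitches are 19 semitones apart, with C♯4 the higher.

19 semitones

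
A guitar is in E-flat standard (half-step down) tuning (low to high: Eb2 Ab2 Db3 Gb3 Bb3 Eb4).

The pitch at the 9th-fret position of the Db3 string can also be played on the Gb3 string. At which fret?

Fret 9 on Db3 is MIDI 49 + 9 = 58 (Bb3). On the Gb3 string (open MIDI 54), that pitch is 58 − 54 = fret 4.

4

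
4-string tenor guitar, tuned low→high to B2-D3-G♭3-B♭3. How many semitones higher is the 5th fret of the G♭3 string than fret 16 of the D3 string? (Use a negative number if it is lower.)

-7 semitones

G♭3 at fret 5 → B3 (MIDI 59); D3 at fret 16 → G♭4 (MIDI 66).
59 − 66 = -7, so the two pitches are 7 semitones apart.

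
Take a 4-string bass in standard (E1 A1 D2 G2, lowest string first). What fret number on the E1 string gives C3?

C3 is 20 semitones above the open E1 (E–F–F#–G–…–A#–B–C), so it sits at fret 20.

20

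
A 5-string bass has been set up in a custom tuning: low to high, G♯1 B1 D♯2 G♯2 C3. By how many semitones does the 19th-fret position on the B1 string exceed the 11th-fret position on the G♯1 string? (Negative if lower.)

11 semitones

B1 at fret 19 → F♯3 (MIDI 54); G♯1 at fret 11 → G2 (MIDI 43).
54 − 43 = 11, so the two pitches are 11 semitones apart.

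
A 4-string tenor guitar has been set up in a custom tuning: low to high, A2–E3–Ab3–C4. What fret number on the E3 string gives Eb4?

Eb4 is 11 semitones above the open E3 (E–F–Gb–G–…–Db–D–Eb), so it sits at fret 11.

11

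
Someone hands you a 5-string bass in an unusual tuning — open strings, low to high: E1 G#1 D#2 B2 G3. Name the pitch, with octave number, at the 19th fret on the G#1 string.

G#1 is MIDI 32. Adding 19 gives 51, which is D#3.
(Equivalently spelled Eb3.)

D#3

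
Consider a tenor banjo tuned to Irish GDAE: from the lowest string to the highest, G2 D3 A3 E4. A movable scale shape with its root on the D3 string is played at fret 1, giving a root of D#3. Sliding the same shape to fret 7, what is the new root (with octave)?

A3

Moving from fret 1 to fret 7 shifts the root by 6 semitones.
D#3 up 6 semitones is A3.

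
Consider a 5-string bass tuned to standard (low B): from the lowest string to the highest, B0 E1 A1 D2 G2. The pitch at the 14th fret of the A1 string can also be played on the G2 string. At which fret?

A1 at fret 14 is A1 + 14 semitones = B2.
The open G2 string is 10 semitones above the open A1, so the same pitch on the G2 string lies at fret 14 − 10 = 4.

4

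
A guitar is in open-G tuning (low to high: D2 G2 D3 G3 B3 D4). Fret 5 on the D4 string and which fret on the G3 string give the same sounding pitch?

Fret 5 on D4 is MIDI 62 + 5 = 67 (G4). On the G3 string (open MIDI 55), that pitch is 67 − 55 = fret 12.

12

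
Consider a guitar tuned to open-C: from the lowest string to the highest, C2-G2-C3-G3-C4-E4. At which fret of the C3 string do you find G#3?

G#3 is 8 semitones above the open C3 (C–C#–D–D#–E–F–F#–G–G#), so it sits at fret 8.

8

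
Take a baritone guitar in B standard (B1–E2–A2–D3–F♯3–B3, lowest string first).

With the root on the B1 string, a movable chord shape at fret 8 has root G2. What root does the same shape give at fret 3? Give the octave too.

Moving from fret 8 to fret 3 shifts the root by -5 semitones.
G2 down 5 semitones is D2.

D2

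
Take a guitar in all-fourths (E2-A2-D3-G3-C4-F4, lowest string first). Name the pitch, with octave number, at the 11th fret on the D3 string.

C#4

Each fret is one semitone, so D3 + 11 = C#4.
(Equivalently spelled Db4.)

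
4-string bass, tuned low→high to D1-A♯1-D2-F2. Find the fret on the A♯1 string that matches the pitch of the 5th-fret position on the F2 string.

F2 at fret 5 is F2 + 5 semitones = A♯2.
The open A♯1 string is 7 semitones below the open F2, so the same pitch on the A♯1 string lies at fret 5 + 7 = 12.

12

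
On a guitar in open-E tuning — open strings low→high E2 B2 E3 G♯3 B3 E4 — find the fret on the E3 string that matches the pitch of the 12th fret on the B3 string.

Fret 12 on B3 is MIDI 59 + 12 = 71 (B4). On the E3 string (open MIDI 52), that pitch is 71 − 52 = fret 19.

19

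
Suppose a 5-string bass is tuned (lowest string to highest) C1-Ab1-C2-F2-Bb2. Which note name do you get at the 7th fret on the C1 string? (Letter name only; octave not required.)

C1 is MIDI 24. Adding 7 gives 31; 31 mod 12 = 7, i.e. G.

G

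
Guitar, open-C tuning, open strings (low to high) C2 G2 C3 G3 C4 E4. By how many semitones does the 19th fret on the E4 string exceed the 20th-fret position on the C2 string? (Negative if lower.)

27 semitones

E4 at fret 19 → B5 (MIDI 83); C2 at fret 20 → G#3 (MIDI 56).
83 − 56 = 27, so the two pitches are 27 semitones apart.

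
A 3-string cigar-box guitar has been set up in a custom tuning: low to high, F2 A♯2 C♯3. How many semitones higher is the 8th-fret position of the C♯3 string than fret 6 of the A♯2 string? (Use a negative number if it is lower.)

5 semitones

C♯3 at fret 8 → A3 (MIDI 57); A♯2 at fret 6 → E3 (MIDI 52).
57 − 52 = 5, so the two pitches are 5 semitones apart.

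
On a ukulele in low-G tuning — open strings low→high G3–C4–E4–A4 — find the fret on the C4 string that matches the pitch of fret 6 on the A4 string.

15

Fret 6 on A4 is MIDI 69 + 6 = 75 (D#5). On the C4 string (open MIDI 60), that pitch is 75 − 60 = fret 15.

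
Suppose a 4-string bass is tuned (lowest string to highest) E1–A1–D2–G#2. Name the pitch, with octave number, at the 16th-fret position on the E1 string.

G#2

The open E1 string plus 16 semitones: E–F–F#–G–…–F#–G–G#.
The walk passes from B into C once, so the octave number goes from 1 to 2.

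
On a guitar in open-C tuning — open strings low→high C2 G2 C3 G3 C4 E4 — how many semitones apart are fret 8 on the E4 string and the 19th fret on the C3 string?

E4 at fret 8 → C5 (MIDI 72); C3 at fret 19 → G4 (MIDI 67).
72 − 67 = 5, so the two pitches are 5 semitones apart, with C5 the higher.

5 semitones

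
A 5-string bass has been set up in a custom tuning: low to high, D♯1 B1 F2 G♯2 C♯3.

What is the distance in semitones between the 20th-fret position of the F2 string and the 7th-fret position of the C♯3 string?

F2 at fret 20 → C♯4 (MIDI 61); C♯3 at fret 7 → G♯3 (MIDI 56).
61 − 56 = 5, so the two pitches are 5 semitones apart, with C♯4 the higher.

5 semitones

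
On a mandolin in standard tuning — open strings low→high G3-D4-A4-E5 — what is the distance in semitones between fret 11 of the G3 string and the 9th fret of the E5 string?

19 semitones

G3 at fret 11 → F♯4 (MIDI 66); E5 at fret 9 → C♯6 (MIDI 85).
66 − 85 = -19, so the two pitches are 19 semitones apart, with C♯6 the higher.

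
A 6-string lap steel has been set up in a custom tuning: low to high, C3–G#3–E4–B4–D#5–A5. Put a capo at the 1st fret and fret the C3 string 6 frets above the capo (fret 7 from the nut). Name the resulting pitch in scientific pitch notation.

G3

The capo raises the open C3 by 1 semitone to C#3; fretting 6 more gives C3 + 1 + 6 = C3 + 7 semitones = G3.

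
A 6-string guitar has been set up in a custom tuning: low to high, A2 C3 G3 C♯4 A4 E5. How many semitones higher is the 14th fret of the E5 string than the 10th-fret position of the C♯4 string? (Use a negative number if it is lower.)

E5 at fret 14 → F♯6 (MIDI 90); C♯4 at fret 10 → B4 (MIDI 71).
90 − 71 = 19, so the two pitches are 19 semitones apart.

19 semitones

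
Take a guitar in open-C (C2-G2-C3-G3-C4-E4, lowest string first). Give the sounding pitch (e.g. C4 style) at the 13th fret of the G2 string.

The open G2 string plus 13 semitones: G–G#–A–A#–…–F#–G–G#.
The walk passes from B into C once, so the octave number goes from 2 to 3.

G#3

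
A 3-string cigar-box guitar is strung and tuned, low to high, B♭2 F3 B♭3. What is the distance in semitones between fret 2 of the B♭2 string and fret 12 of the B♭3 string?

B♭2 at fret 2 → C3 (MIDI 48); B♭3 at fret 12 → B♭4 (MIDI 70).
48 − 70 = -22, so the two pitches are 22 semitones apart, with B♭4 the higher.

22 semitones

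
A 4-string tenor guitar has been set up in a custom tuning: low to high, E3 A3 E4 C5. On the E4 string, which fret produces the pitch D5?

10

D5 is 10 semitones above the open E4 (E–F–Gb–G–…–C–Db–D), so it sits at fret 10.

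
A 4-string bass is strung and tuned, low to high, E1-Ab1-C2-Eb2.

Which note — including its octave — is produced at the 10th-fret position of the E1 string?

D2

The open E1 string plus 10 semitones: E–F–Gb–G–…–C–Db–D.
The walk passes from B into C once, so the octave number goes from 1 to 2.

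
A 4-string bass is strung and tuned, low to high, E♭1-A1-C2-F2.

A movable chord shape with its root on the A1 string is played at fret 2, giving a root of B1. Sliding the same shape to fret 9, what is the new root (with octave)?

Moving from fret 2 to fret 9 shifts the root by 7 semitones.
B1 up 7 semitones is G♭2.

G♭2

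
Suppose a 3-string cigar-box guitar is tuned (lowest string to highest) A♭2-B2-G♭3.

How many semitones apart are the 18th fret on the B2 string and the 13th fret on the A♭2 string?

B2 at fret 18 → F4 (MIDI 65); A♭2 at fret 13 → A3 (MIDI 57).
65 − 57 = 8, so the two pitches are 8 semitones apart, with F4 the higher.

8 semitones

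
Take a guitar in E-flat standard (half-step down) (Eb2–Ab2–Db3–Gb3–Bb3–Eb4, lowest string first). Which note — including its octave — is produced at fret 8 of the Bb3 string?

Gb4

Bb3 is MIDI 58. Adding 8 gives 66, which is Gb4.
(Equivalently spelled F#4.)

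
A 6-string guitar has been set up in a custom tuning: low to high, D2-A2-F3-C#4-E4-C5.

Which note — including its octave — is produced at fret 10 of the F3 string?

The open F3 string plus 10 semitones: F–F#–G–G#–…–C#–D–D#.
The walk passes from B into C once, so the octave number goes from 3 to 4.

D#4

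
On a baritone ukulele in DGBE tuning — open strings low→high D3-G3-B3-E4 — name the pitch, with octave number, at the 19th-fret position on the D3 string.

Each fret is one semitone, so D3 + 19 = A4.

A4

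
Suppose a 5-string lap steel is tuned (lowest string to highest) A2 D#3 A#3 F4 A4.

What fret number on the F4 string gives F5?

F5 is 12 semitones above the open F4 (F–F#–G–G#–…–D#–E–F), so it sits at fret 12.

12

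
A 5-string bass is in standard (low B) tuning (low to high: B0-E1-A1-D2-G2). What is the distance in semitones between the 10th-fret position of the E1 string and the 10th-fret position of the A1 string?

E1 at fret 10 → D2 (MIDI 38); A1 at fret 10 → G2 (MIDI 43).
38 − 43 = -5, so the two pitches are 5 semitones apart, with G2 the higher.

5 semitones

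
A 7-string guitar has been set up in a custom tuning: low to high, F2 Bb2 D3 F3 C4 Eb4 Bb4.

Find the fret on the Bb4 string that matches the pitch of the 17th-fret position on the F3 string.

F3 at fret 17 is F3 + 17 semitones = Bb4.
The open Bb4 string is 17 semitones above the open F3, so the same pitch on the Bb4 string lies at fret 17 − 17 = 0.

0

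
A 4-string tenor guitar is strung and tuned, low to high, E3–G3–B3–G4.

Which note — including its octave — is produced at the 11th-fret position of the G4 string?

Gb5

The open G4 string plus 11 semitones: G–Ab–A–Bb–…–E–F–Gb.
The walk passes from B into C once, so the octave number goes from 4 to 5.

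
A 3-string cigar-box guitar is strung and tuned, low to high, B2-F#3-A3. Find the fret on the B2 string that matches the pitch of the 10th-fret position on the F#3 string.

17

Fret 10 on F#3 is MIDI 54 + 10 = 64 (E4). On the B2 string (open MIDI 47), that pitch is 64 − 47 = fret 17.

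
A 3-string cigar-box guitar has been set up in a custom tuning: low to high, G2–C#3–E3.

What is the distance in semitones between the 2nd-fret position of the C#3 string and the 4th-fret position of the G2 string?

4 semitones

C#3 at fret 2 → D#3 (MIDI 51); G2 at fret 4 → B2 (MIDI 47).
51 − 47 = 4, so the two pitches are 4 semitones apart, with D#3 the higher.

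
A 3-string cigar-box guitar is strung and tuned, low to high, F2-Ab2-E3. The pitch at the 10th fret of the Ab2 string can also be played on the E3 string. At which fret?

Fret 10 on Ab2 is MIDI 44 + 10 = 54 (Gb3). On the E3 string (open MIDI 52), that pitch is 54 − 52 = fret 2.

2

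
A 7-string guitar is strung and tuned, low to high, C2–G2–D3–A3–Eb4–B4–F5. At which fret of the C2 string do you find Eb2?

3

Eb2 is 3 semitones above the open C2 (C–Db–D–Eb), so it sits at fret 3.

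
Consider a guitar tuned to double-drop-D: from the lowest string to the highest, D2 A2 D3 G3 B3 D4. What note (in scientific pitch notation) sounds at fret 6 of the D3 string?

D3 is MIDI 50. Adding 6 gives 56, which is G#3.

G#3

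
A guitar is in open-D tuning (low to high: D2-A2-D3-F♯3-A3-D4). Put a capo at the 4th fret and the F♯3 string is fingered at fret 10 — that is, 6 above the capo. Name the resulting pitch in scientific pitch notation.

E4

The capo raises the open F♯3 by 4 semitones to A♯3; fretting 6 more gives F♯3 + 4 + 6 = F♯3 + 10 semitones = E4.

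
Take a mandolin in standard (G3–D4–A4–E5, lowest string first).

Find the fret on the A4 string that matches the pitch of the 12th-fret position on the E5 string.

Fret 12 on E5 is MIDI 76 + 12 = 88 (E6). On the A4 string (open MIDI 69), that pitch is 88 − 69 = fret 19.

19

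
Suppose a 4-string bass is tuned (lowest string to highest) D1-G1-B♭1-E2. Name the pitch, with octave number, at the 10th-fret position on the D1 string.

C2

Each fret is one semitone, so D1 + 10 = C2.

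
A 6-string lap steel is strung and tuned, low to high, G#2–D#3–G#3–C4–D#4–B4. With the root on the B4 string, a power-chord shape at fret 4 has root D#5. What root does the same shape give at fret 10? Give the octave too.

Moving from fret 4 to fret 10 shifts the root by 6 semitones.
D#5 up 6 semitones is A5.

A5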